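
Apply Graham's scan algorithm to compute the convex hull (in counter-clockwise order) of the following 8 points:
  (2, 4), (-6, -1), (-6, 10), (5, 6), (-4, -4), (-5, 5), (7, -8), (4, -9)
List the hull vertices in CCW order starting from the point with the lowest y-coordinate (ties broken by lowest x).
Hull (CCW) = [(4, -9), (7, -8), (5, 6), (-6, 10), (-6, -1), (-4, -4)]

Graham scan procedure:
  1. Find the pivot p₀ = point with lowest y (tie → lowest x): (4, -9).
  2. Sort the remaining points by polar angle around p₀.
  3. Walk through sorted points, maintaining a stack; pop the top while the last three entries make a non-left turn (cross product ≤ 0).
  4. Final stack is the convex hull in CCW order: (4, -9), (7, -8), (5, 6), (-6, 10), (-6, -1), (-4, -4).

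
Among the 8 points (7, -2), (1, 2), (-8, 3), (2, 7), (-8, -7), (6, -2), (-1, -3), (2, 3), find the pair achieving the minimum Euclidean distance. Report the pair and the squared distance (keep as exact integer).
Pair = ((7, -2), (6, -2)); squared distance = 1

Compute all C(8, 2) = 28 pairwise squared distances (x_i − x_j)² + (y_i − y_j)². The minimum is 1, attained by the pair ((7, -2), (6, -2)).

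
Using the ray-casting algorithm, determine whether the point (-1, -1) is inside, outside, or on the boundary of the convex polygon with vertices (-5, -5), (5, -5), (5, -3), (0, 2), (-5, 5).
The point (-1, -1) lies strictly inside the polygon

Cast a horizontal ray to the right from the query point and count how many polygon edges it crosses (each edge strictly once or zero times, handled with the usual half-open convention). 
Parity of crossings → odd ⇒ inside.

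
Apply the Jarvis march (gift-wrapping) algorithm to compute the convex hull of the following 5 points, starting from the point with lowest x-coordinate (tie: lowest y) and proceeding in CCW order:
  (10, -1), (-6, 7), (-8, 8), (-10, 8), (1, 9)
Hull (CCW) = [(-10, 8), (10, -1), (1, 9)]

Jarvis march: at each step, from the current hull vertex p, select the next vertex q as the point such that every other point lies strictly to the left of (or on) the directed line p → q. (Equivalently: for every other point r, the cross product (q − p) × (r − p) ≥ 0.)
Starting point (lowest x, tie lowest y): (-10, 8). Wrap until returning to start. Resulting hull: (-10, 8), (10, -1), (1, 9).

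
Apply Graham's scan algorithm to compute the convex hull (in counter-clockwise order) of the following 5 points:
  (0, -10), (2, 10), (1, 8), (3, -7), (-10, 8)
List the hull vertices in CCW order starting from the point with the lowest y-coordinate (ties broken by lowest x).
Hull (CCW) = [(0, -10), (3, -7), (2, 10), (-10, 8)]

Graham scan procedure:
  1. Find the pivot p₀ = point with lowest y (tie → lowest x): (0, -10).
  2. Sort the remaining points by polar angle around p₀.
  3. Walk through sorted points, maintaining a stack; pop the top while the last three entries make a non-left turn (cross product ≤ 0).
  4. Final stack is the convex hull in CCW order: (0, -10), (3, -7), (2, 10), (-10, 8).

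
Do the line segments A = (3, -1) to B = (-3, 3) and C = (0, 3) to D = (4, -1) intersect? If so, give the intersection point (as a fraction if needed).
No (intersection of containing lines falls outside at least one segment)

Parametrize and solve: t = -1/2, s = 3/2. At least one of these is outside [0, 1], so the segments do not intersect.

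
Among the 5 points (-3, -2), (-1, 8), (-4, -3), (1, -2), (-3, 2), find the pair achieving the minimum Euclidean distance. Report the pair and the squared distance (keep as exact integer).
Pair = ((-3, -2), (-4, -3)); squared distance = 2

Compute all C(5, 2) = 10 pairwise squared distances (x_i − x_j)² + (y_i − y_j)². The minimum is 2, attained by the pair ((-3, -2), (-4, -3)).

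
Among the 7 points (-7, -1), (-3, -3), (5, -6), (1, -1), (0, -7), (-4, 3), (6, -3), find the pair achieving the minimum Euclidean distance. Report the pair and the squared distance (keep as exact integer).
Pair = ((5, -6), (6, -3)); squared distance = 10

Compute all C(7, 2) = 21 pairwise squared distances (x_i − x_j)² + (y_i − y_j)². The minimum is 10, attained by the pair ((5, -6), (6, -3)).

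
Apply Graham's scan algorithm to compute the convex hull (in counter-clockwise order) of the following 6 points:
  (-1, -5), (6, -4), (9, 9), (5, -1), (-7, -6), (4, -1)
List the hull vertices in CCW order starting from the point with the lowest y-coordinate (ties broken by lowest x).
Hull (CCW) = [(-7, -6), (6, -4), (9, 9)]

Graham scan procedure:
  1. Find the pivot p₀ = point with lowest y (tie → lowest x): (-7, -6).
  2. Sort the remaining points by polar angle around p₀.
  3. Walk through sorted points, maintaining a stack; pop the top while the last three entries make a non-left turn (cross product ≤ 0).
  4. Final stack is the convex hull in CCW order: (-7, -6), (6, -4), (9, 9).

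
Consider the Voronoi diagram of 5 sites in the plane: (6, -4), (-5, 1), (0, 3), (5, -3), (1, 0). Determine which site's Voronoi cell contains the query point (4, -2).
Nearest site = (5, -3)

The Voronoi cell of site s contains exactly those query points closer to s than to any other site. Compute squared distances from q = (4, -2) to each site:
  (5 − 4)² + (-3 − -2)² = 2
  (6 − 4)² + (-4 − -2)² = 8
  (1 − 4)² + (0 − -2)² = 13
  (0 − 4)² + (3 − -2)² = 41
  (-5 − 4)² + (1 − -2)² = 90
Minimum is attained by (5, -3), so q lies in its Voronoi cell.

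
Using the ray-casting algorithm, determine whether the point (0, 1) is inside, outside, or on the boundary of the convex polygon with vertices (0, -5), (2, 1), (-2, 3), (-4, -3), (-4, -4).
The point (0, 1) lies strictly inside the polygon

Cast a horizontal ray to the right from the query point and count how many polygon edges it crosses (each edge strictly once or zero times, handled with the usual half-open convention). 
Parity of crossings → odd ⇒ inside.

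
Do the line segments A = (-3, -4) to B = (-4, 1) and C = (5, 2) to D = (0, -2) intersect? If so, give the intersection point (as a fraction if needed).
No (intersection of containing lines falls outside at least one segment)

Parametrize and solve: t = -2/29, s = 46/29. At least one of these is outside [0, 1], so the segments do not intersect.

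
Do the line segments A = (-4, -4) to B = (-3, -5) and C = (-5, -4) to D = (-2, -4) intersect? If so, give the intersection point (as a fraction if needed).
Yes; intersection at (-4, -4) (t = 0 on AB, s = 1/3 on CD)

Parametrize AB as A + t(B − A) = (-4 + 1 t, -4 + -1 t) and CD as C + s(D − C) = (-5 + 3 s, -4 + 0 s). Solve the linear system for (t, s). Determinant = -3 ≠ 0, so a unique intersection of the containing lines exists. Solution: t = 0, s = 1/3 — both in [0, 1], so the segments cross. Intersection point: (-4, -4).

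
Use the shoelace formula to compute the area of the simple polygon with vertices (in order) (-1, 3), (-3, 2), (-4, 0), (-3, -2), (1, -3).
Area = 17

Shoelace formula: Area = (1/2) |Σ_i (x_i · y_{i+1} − x_{i+1} · y_i)| (indices mod n). Compute each cross term:
  (-1)(2) − (-3)(3) = 7
  (-3)(0) − (-4)(2) = 8
  (-4)(-2) − (-3)(0) = 8
  (-3)(-3) − (1)(-2) = 11
  (1)(3) − (-1)(-3) = 0
Sum = 34, so (signed) Area = 34/2 = 17, |Area| = 17.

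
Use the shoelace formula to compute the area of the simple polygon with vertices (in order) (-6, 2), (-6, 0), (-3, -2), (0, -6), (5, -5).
Area = 26

Shoelace formula: Area = (1/2) |Σ_i (x_i · y_{i+1} − x_{i+1} · y_i)| (indices mod n). Compute each cross term:
  (-6)(0) − (-6)(2) = 12
  (-6)(-2) − (-3)(0) = 12
  (-3)(-6) − (0)(-2) = 18
  (0)(-5) − (5)(-6) = 30
  (5)(2) − (-6)(-5) = -20
Sum = 52, so (signed) Area = 52/2 = 26, |Area| = 26.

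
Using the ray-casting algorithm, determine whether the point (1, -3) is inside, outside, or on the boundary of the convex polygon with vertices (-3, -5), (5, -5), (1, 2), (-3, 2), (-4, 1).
The point (1, -3) lies strictly inside the polygon

Cast a horizontal ray to the right from the query point and count how many polygon edges it crosses (each edge strictly once or zero times, handled with the usual half-open convention). 
Parity of crossings → odd ⇒ inside.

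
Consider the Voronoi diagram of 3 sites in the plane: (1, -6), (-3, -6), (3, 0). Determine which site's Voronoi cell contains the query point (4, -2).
Nearest site = (3, 0)

The Voronoi cell of site s contains exactly those query points closer to s than to any other site. Compute squared distances from q = (4, -2) to each site:
  (3 − 4)² + (0 − -2)² = 5
  (1 − 4)² + (-6 − -2)² = 25
  (-3 − 4)² + (-6 − -2)² = 65
Minimum is attained by (3, 0), so q lies in its Voronoi cell.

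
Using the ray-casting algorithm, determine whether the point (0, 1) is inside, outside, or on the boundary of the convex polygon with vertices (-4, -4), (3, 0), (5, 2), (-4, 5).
The point (0, 1) lies strictly inside the polygon

Cast a horizontal ray to the right from the query point and count how many polygon edges it crosses (each edge strictly once or zero times, handled with the usual half-open convention). 
Parity of crossings → odd ⇒ inside.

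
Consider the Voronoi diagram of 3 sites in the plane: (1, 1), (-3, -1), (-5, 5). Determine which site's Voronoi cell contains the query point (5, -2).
Nearest site = (1, 1)

The Voronoi cell of site s contains exactly those query points closer to s than to any other site. Compute squared distances from q = (5, -2) to each site:
  (1 − 5)² + (1 − -2)² = 25
  (-3 − 5)² + (-1 − -2)² = 65
  (-5 − 5)² + (5 − -2)² = 149
Minimum is attained by (1, 1), so q lies in its Voronoi cell.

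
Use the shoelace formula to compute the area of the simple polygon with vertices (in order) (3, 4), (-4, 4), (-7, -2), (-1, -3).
Area = 44

Shoelace formula: Area = (1/2) |Σ_i (x_i · y_{i+1} − x_{i+1} · y_i)| (indices mod n). Compute each cross term:
  (3)(4) − (-4)(4) = 28
  (-4)(-2) − (-7)(4) = 36
  (-7)(-3) − (-1)(-2) = 19
  (-1)(4) − (3)(-3) = 5
Sum = 88, so (signed) Area = 88/2 = 44, |Area| = 44.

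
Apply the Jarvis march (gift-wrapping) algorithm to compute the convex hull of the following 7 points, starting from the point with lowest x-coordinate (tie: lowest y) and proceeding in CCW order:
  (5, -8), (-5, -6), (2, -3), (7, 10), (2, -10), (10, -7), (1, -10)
Hull (CCW) = [(-5, -6), (1, -10), (2, -10), (10, -7), (7, 10)]

Jarvis march: at each step, from the current hull vertex p, select the next vertex q as the point such that every other point lies strictly to the left of (or on) the directed line p → q. (Equivalently: for every other point r, the cross product (q − p) × (r − p) ≥ 0.)
Starting point (lowest x, tie lowest y): (-5, -6). Wrap until returning to start. Resulting hull: (-5, -6), (1, -10), (2, -10), (10, -7), (7, 10).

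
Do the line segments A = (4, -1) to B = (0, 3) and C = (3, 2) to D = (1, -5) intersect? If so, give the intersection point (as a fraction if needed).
Yes; intersection at (23/9, 4/9) (t = 13/36 on AB, s = 2/9 on CD)

Parametrize AB as A + t(B − A) = (4 + -4 t, -1 + 4 t) and CD as C + s(D − C) = (3 + -2 s, 2 + -7 s). Solve the linear system for (t, s). Determinant = -36 ≠ 0, so a unique intersection of the containing lines exists. Solution: t = 13/36, s = 2/9 — both in [0, 1], so the segments cross. Intersection point: (23/9, 4/9).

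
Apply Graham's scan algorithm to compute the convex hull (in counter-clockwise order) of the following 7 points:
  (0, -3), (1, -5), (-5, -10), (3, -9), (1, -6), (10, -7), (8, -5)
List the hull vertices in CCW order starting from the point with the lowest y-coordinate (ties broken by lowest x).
Hull (CCW) = [(-5, -10), (3, -9), (10, -7), (8, -5), (0, -3)]

Graham scan procedure:
  1. Find the pivot p₀ = point with lowest y (tie → lowest x): (-5, -10).
  2. Sort the remaining points by polar angle around p₀.
  3. Walk through sorted points, maintaining a stack; pop the top while the last three entries make a non-left turn (cross product ≤ 0).
  4. Final stack is the convex hull in CCW order: (-5, -10), (3, -9), (10, -7), (8, -5), (0, -3).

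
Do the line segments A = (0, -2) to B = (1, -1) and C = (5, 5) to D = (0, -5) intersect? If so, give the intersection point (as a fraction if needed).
No (intersection of containing lines falls outside at least one segment)

Parametrize and solve: t = 3, s = 2/5. At least one of these is outside [0, 1], so the segments do not intersect.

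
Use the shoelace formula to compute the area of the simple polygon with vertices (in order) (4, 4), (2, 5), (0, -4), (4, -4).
Area = 26

Shoelace formula: Area = (1/2) |Σ_i (x_i · y_{i+1} − x_{i+1} · y_i)| (indices mod n). Compute each cross term:
  (4)(5) − (2)(4) = 12
  (2)(-4) − (0)(5) = -8
  (0)(-4) − (4)(-4) = 16
  (4)(4) − (4)(-4) = 32
Sum = 52, so (signed) Area = 52/2 = 26, |Area| = 26.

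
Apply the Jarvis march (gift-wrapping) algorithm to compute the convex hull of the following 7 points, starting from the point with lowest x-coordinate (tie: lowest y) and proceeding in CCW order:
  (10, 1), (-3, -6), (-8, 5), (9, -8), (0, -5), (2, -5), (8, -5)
Hull (CCW) = [(-8, 5), (-3, -6), (9, -8), (10, 1)]

Jarvis march: at each step, from the current hull vertex p, select the next vertex q as the point such that every other point lies strictly to the left of (or on) the directed line p → q. (Equivalently: for every other point r, the cross product (q − p) × (r − p) ≥ 0.)
Starting point (lowest x, tie lowest y): (-8, 5). Wrap until returning to start. Resulting hull: (-8, 5), (-3, -6), (9, -8), (10, 1).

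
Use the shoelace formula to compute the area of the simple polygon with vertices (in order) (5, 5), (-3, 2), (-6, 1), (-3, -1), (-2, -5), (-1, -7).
Area = 95/2

Shoelace formula: Area = (1/2) |Σ_i (x_i · y_{i+1} − x_{i+1} · y_i)| (indices mod n). Compute each cross term:
  (5)(2) − (-3)(5) = 25
  (-3)(1) − (-6)(2) = 9
  (-6)(-1) − (-3)(1) = 9
  (-3)(-5) − (-2)(-1) = 13
  (-2)(-7) − (-1)(-5) = 9
  (-1)(5) − (5)(-7) = 30
Sum = 95, so (signed) Area = 95/2 = 95/2, |Area| = 95/2.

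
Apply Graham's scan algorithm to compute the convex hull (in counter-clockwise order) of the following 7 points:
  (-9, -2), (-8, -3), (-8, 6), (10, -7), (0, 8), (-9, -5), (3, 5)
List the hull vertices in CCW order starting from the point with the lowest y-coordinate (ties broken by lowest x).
Hull (CCW) = [(10, -7), (3, 5), (0, 8), (-8, 6), (-9, -2), (-9, -5)]

Graham scan procedure:
  1. Find the pivot p₀ = point with lowest y (tie → lowest x): (10, -7).
  2. Sort the remaining points by polar angle around p₀.
  3. Walk through sorted points, maintaining a stack; pop the top while the last three entries make a non-left turn (cross product ≤ 0).
  4. Final stack is the convex hull in CCW order: (10, -7), (3, 5), (0, 8), (-8, 6), (-9, -2), (-9, -5).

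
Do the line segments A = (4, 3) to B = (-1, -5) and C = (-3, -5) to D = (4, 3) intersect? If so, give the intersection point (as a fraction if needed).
Yes; intersection at (4, 3) (t = 0 on AB, s = 1 on CD)

Parametrize AB as A + t(B − A) = (4 + -5 t, 3 + -8 t) and CD as C + s(D − C) = (-3 + 7 s, -5 + 8 s). Solve the linear system for (t, s). Determinant = -16 ≠ 0, so a unique intersection of the containing lines exists. Solution: t = 0, s = 1 — both in [0, 1], so the segments cross. Intersection point: (4, 3).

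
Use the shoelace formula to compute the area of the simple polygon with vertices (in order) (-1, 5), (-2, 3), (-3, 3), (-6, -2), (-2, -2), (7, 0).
Area = 91/2

Shoelace formula: Area = (1/2) |Σ_i (x_i · y_{i+1} − x_{i+1} · y_i)| (indices mod n). Compute each cross term:
  (-1)(3) − (-2)(5) = 7
  (-2)(3) − (-3)(3) = 3
  (-3)(-2) − (-6)(3) = 24
  (-6)(-2) − (-2)(-2) = 8
  (-2)(0) − (7)(-2) = 14
  (7)(5) − (-1)(0) = 35
Sum = 91, so (signed) Area = 91/2 = 91/2, |Area| = 91/2.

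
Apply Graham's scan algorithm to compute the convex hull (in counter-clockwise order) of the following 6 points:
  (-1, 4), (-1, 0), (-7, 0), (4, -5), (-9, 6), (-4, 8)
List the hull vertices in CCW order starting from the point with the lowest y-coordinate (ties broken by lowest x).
Hull (CCW) = [(4, -5), (-1, 4), (-4, 8), (-9, 6), (-7, 0)]

Graham scan procedure:
  1. Find the pivot p₀ = point with lowest y (tie → lowest x): (4, -5).
  2. Sort the remaining points by polar angle around p₀.
  3. Walk through sorted points, maintaining a stack; pop the top while the last three entries make a non-left turn (cross product ≤ 0).
  4. Final stack is the convex hull in CCW order: (4, -5), (-1, 4), (-4, 8), (-9, 6), (-7, 0).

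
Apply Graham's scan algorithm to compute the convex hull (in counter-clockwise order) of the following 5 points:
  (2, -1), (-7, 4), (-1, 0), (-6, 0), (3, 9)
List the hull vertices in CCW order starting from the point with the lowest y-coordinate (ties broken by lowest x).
Hull (CCW) = [(2, -1), (3, 9), (-7, 4), (-6, 0)]

Graham scan procedure:
  1. Find the pivot p₀ = point with lowest y (tie → lowest x): (2, -1).
  2. Sort the remaining points by polar angle around p₀.
  3. Walk through sorted points, maintaining a stack; pop the top while the last three entries make a non-left turn (cross product ≤ 0).
  4. Final stack is the convex hull in CCW order: (2, -1), (3, 9), (-7, 4), (-6, 0).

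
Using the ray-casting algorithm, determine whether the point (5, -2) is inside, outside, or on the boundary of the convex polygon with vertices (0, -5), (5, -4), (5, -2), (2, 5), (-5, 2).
The point (5, -2) lies on the polygon boundary

Boundary check: the query satisfies the collinearity and bounding-box conditions for some polygon edge, so it lies exactly on the boundary.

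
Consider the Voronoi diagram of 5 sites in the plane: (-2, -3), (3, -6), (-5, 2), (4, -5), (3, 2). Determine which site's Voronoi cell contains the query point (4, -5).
Nearest site = (4, -5)

The Voronoi cell of site s contains exactly those query points closer to s than to any other site. Compute squared distances from q = (4, -5) to each site:
  (4 − 4)² + (-5 − -5)² = 0
  (3 − 4)² + (-6 − -5)² = 2
  (-2 − 4)² + (-3 − -5)² = 40
  (3 − 4)² + (2 − -5)² = 50
  (-5 − 4)² + (2 − -5)² = 130
Minimum is attained by (4, -5), so q lies in its Voronoi cell.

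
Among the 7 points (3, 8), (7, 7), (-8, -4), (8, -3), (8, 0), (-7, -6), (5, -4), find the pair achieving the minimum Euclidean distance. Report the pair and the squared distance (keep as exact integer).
Pair = ((-8, -4), (-7, -6)); squared distance = 5

Compute all C(7, 2) = 21 pairwise squared distances (x_i − x_j)² + (y_i − y_j)². The minimum is 5, attained by the pair ((-8, -4), (-7, -6)).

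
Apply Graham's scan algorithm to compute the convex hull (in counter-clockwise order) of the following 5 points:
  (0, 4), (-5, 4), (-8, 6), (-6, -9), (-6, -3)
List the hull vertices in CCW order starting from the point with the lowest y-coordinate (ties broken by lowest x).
Hull (CCW) = [(-6, -9), (0, 4), (-8, 6)]

Graham scan procedure:
  1. Find the pivot p₀ = point with lowest y (tie → lowest x): (-6, -9).
  2. Sort the remaining points by polar angle around p₀.
  3. Walk through sorted points, maintaining a stack; pop the top while the last three entries make a non-left turn (cross product ≤ 0).
  4. Final stack is the convex hull in CCW order: (-6, -9), (0, 4), (-8, 6).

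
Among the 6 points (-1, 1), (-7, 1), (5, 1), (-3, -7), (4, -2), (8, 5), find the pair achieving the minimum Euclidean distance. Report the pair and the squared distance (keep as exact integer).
Pair = ((5, 1), (4, -2)); squared distance = 10

Compute all C(6, 2) = 15 pairwise squared distances (x_i − x_j)² + (y_i − y_j)². The minimum is 10, attained by the pair ((5, 1), (4, -2)).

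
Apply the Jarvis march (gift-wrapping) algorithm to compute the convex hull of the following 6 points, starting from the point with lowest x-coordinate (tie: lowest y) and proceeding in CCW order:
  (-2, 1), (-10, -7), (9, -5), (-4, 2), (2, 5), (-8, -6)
Hull (CCW) = [(-10, -7), (9, -5), (2, 5), (-4, 2)]

Jarvis march: at each step, from the current hull vertex p, select the next vertex q as the point such that every other point lies strictly to the left of (or on) the directed line p → q. (Equivalently: for every other point r, the cross product (q − p) × (r − p) ≥ 0.)
Starting point (lowest x, tie lowest y): (-10, -7). Wrap until returning to start. Resulting hull: (-10, -7), (9, -5), (2, 5), (-4, 2).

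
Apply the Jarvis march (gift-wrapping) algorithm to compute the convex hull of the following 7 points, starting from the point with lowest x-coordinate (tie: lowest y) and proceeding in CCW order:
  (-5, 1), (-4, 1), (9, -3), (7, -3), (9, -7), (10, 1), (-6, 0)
Hull (CCW) = [(-6, 0), (9, -7), (10, 1), (-5, 1)]

Jarvis march: at each step, from the current hull vertex p, select the next vertex q as the point such that every other point lies strictly to the left of (or on) the directed line p → q. (Equivalently: for every other point r, the cross product (q − p) × (r − p) ≥ 0.)
Starting point (lowest x, tie lowest y): (-6, 0). Wrap until returning to start. Resulting hull: (-6, 0), (9, -7), (10, 1), (-5, 1).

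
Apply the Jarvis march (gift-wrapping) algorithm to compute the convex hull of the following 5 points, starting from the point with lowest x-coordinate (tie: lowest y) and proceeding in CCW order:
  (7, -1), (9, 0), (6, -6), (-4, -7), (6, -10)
Hull (CCW) = [(-4, -7), (6, -10), (9, 0), (7, -1)]

Jarvis march: at each step, from the current hull vertex p, select the next vertex q as the point such that every other point lies strictly to the left of (or on) the directed line p → q. (Equivalently: for every other point r, the cross product (q − p) × (r − p) ≥ 0.)
Starting point (lowest x, tie lowest y): (-4, -7). Wrap until returning to start. Resulting hull: (-4, -7), (6, -10), (9, 0), (7, -1).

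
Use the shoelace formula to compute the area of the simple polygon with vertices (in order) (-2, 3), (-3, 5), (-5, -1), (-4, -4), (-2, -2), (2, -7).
Area = 53/2

Shoelace formula: Area = (1/2) |Σ_i (x_i · y_{i+1} − x_{i+1} · y_i)| (indices mod n). Compute each cross term:
  (-2)(5) − (-3)(3) = -1
  (-3)(-1) − (-5)(5) = 28
  (-5)(-4) − (-4)(-1) = 16
  (-4)(-2) − (-2)(-4) = 0
  (-2)(-7) − (2)(-2) = 18
  (2)(3) − (-2)(-7) = -8
Sum = 53, so (signed) Area = 53/2 = 53/2, |Area| = 53/2.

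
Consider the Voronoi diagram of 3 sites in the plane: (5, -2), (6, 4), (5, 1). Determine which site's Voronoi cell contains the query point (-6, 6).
Nearest site = (5, 1)

The Voronoi cell of site s contains exactly those query points closer to s than to any other site. Compute squared distances from q = (-6, 6) to each site:
  (5 − -6)² + (1 − 6)² = 146
  (6 − -6)² + (4 − 6)² = 148
  (5 − -6)² + (-2 − 6)² = 185
Minimum is attained by (5, 1), so q lies in its Voronoi cell.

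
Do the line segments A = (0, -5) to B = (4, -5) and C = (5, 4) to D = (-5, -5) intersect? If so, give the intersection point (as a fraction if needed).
No (intersection of containing lines falls outside at least one segment)

Parametrize and solve: t = -5/4, s = 1. At least one of these is outside [0, 1], so the segments do not intersect.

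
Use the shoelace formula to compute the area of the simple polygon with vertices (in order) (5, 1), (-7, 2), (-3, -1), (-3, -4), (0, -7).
Area = 95/2

Shoelace formula: Area = (1/2) |Σ_i (x_i · y_{i+1} − x_{i+1} · y_i)| (indices mod n). Compute each cross term:
  (5)(2) − (-7)(1) = 17
  (-7)(-1) − (-3)(2) = 13
  (-3)(-4) − (-3)(-1) = 9
  (-3)(-7) − (0)(-4) = 21
  (0)(1) − (5)(-7) = 35
Sum = 95, so (signed) Area = 95/2 = 95/2, |Area| = 95/2.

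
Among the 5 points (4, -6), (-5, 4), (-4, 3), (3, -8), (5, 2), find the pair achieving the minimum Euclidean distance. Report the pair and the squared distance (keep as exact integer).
Pair = ((-5, 4), (-4, 3)); squared distance = 2

Compute all C(5, 2) = 10 pairwise squared distances (x_i − x_j)² + (y_i − y_j)². The minimum is 2, attained by the pair ((-5, 4), (-4, 3)).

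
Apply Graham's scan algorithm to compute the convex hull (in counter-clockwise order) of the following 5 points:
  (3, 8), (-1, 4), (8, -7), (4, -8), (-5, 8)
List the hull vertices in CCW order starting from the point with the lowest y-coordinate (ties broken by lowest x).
Hull (CCW) = [(4, -8), (8, -7), (3, 8), (-5, 8)]

Graham scan procedure:
  1. Find the pivot p₀ = point with lowest y (tie → lowest x): (4, -8).
  2. Sort the remaining points by polar angle around p₀.
  3. Walk through sorted points, maintaining a stack; pop the top while the last three entries make a non-left turn (cross product ≤ 0).
  4. Final stack is the convex hull in CCW order: (4, -8), (8, -7), (3, 8), (-5, 8).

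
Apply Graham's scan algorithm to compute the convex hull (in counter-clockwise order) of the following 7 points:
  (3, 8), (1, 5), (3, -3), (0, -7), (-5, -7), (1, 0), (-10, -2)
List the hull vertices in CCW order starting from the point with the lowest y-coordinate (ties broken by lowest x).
Hull (CCW) = [(-5, -7), (0, -7), (3, -3), (3, 8), (-10, -2)]

Graham scan procedure:
  1. Find the pivot p₀ = point with lowest y (tie → lowest x): (-5, -7).
  2. Sort the remaining points by polar angle around p₀.
  3. Walk through sorted points, maintaining a stack; pop the top while the last three entries make a non-left turn (cross product ≤ 0).
  4. Final stack is the convex hull in CCW order: (-5, -7), (0, -7), (3, -3), (3, 8), (-10, -2).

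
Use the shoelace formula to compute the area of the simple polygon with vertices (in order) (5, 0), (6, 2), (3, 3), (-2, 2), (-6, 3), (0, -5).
Area = 95/2

Shoelace formula: Area = (1/2) |Σ_i (x_i · y_{i+1} − x_{i+1} · y_i)| (indices mod n). Compute each cross term:
  (5)(2) − (6)(0) = 10
  (6)(3) − (3)(2) = 12
  (3)(2) − (-2)(3) = 12
  (-2)(3) − (-6)(2) = 6
  (-6)(-5) − (0)(3) = 30
  (0)(0) − (5)(-5) = 25
Sum = 95, so (signed) Area = 95/2 = 95/2, |Area| = 95/2.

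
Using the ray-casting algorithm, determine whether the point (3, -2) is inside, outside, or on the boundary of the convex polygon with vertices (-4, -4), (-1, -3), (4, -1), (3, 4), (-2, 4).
The point (3, -2) lies strictly outside the polygon

Cast a horizontal ray to the right from the query point and count how many polygon edges it crosses (each edge strictly once or zero times, handled with the usual half-open convention). 
Parity of crossings → even ⇒ outside.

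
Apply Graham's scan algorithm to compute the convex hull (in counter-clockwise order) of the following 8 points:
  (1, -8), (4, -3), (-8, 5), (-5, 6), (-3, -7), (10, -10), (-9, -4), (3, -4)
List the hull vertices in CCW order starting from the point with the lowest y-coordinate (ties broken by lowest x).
Hull (CCW) = [(10, -10), (4, -3), (-5, 6), (-8, 5), (-9, -4), (-3, -7), (1, -8)]

Graham scan procedure:
  1. Find the pivot p₀ = point with lowest y (tie → lowest x): (10, -10).
  2. Sort the remaining points by polar angle around p₀.
  3. Walk through sorted points, maintaining a stack; pop the top while the last three entries make a non-left turn (cross product ≤ 0).
  4. Final stack is the convex hull in CCW order: (10, -10), (4, -3), (-5, 6), (-8, 5), (-9, -4), (-3, -7), (1, -8).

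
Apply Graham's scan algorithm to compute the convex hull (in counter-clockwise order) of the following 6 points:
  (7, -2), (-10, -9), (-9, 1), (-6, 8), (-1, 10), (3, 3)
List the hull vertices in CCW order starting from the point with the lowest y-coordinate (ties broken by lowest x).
Hull (CCW) = [(-10, -9), (7, -2), (-1, 10), (-6, 8), (-9, 1)]

Graham scan procedure:
  1. Find the pivot p₀ = point with lowest y (tie → lowest x): (-10, -9).
  2. Sort the remaining points by polar angle around p₀.
  3. Walk through sorted points, maintaining a stack; pop the top while the last three entries make a non-left turn (cross product ≤ 0).
  4. Final stack is the convex hull in CCW order: (-10, -9), (7, -2), (-1, 10), (-6, 8), (-9, 1).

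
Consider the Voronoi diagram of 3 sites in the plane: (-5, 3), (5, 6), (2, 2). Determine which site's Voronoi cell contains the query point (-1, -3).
Nearest site = (2, 2)

The Voronoi cell of site s contains exactly those query points closer to s than to any other site. Compute squared distances from q = (-1, -3) to each site:
  (2 − -1)² + (2 − -3)² = 34
  (-5 − -1)² + (3 − -3)² = 52
  (5 − -1)² + (6 − -3)² = 117
Minimum is attained by (2, 2), so q lies in its Voronoi cell.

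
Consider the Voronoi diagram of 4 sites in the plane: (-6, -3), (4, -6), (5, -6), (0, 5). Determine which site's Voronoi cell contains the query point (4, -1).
Nearest site = (4, -6)

The Voronoi cell of site s contains exactly those query points closer to s than to any other site. Compute squared distances from q = (4, -1) to each site:
  (4 − 4)² + (-6 − -1)² = 25
  (5 − 4)² + (-6 − -1)² = 26
  (0 − 4)² + (5 − -1)² = 52
  (-6 − 4)² + (-3 − -1)² = 104
Minimum is attained by (4, -6), so q lies in its Voronoi cell.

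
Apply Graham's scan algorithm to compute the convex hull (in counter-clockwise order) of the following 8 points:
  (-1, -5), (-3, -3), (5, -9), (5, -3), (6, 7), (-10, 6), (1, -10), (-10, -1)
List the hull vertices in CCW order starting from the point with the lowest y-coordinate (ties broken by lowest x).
Hull (CCW) = [(1, -10), (5, -9), (6, 7), (-10, 6), (-10, -1)]

Graham scan procedure:
  1. Find the pivot p₀ = point with lowest y (tie → lowest x): (1, -10).
  2. Sort the remaining points by polar angle around p₀.
  3. Walk through sorted points, maintaining a stack; pop the top while the last three entries make a non-left turn (cross product ≤ 0).
  4. Final stack is the convex hull in CCW order: (1, -10), (5, -9), (6, 7), (-10, 6), (-10, -1).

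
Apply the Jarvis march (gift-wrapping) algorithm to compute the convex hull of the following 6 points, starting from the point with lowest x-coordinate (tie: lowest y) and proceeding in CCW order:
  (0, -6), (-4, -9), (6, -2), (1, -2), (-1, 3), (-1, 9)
Hull (CCW) = [(-4, -9), (6, -2), (-1, 9)]

Jarvis march: at each step, from the current hull vertex p, select the next vertex q as the point such that every other point lies strictly to the left of (or on) the directed line p → q. (Equivalently: for every other point r, the cross product (q − p) × (r − p) ≥ 0.)
Starting point (lowest x, tie lowest y): (-4, -9). Wrap until returning to start. Resulting hull: (-4, -9), (6, -2), (-1, 9).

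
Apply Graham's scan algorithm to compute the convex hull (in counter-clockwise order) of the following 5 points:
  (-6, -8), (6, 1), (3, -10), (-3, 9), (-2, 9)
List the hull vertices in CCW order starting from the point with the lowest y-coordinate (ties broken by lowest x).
Hull (CCW) = [(3, -10), (6, 1), (-2, 9), (-3, 9), (-6, -8)]

Graham scan procedure:
  1. Find the pivot p₀ = point with lowest y (tie → lowest x): (3, -10).
  2. Sort the remaining points by polar angle around p₀.
  3. Walk through sorted points, maintaining a stack; pop the top while the last three entries make a non-left turn (cross product ≤ 0).
  4. Final stack is the convex hull in CCW order: (3, -10), (6, 1), (-2, 9), (-3, 9), (-6, -8).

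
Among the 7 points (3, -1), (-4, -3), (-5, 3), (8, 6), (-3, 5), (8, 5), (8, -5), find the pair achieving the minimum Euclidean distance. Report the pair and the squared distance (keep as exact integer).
Pair = ((8, 6), (8, 5)); squared distance = 1

Compute all C(7, 2) = 21 pairwise squared distances (x_i − x_j)² + (y_i − y_j)². The minimum is 1, attained by the pair ((8, 6), (8, 5)).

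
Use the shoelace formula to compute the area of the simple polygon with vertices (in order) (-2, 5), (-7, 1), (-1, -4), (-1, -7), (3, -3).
Area = 49

Shoelace formula: Area = (1/2) |Σ_i (x_i · y_{i+1} − x_{i+1} · y_i)| (indices mod n). Compute each cross term:
  (-2)(1) − (-7)(5) = 33
  (-7)(-4) − (-1)(1) = 29
  (-1)(-7) − (-1)(-4) = 3
  (-1)(-3) − (3)(-7) = 24
  (3)(5) − (-2)(-3) = 9
Sum = 98, so (signed) Area = 98/2 = 49, |Area| = 49.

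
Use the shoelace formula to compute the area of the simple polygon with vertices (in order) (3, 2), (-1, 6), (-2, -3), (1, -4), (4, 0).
Area = 35

Shoelace formula: Area = (1/2) |Σ_i (x_i · y_{i+1} − x_{i+1} · y_i)| (indices mod n). Compute each cross term:
  (3)(6) − (-1)(2) = 20
  (-1)(-3) − (-2)(6) = 15
  (-2)(-4) − (1)(-3) = 11
  (1)(0) − (4)(-4) = 16
  (4)(2) − (3)(0) = 8
Sum = 70, so (signed) Area = 70/2 = 35, |Area| = 35.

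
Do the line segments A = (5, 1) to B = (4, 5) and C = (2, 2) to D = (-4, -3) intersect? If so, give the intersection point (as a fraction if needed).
No (intersection of containing lines falls outside at least one segment)

Parametrize and solve: t = 21/29, s = -11/29. At least one of these is outside [0, 1], so the segments do not intersect.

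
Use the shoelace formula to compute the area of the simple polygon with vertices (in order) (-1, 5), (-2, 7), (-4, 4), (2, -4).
Area = 37/2

Shoelace formula: Area = (1/2) |Σ_i (x_i · y_{i+1} − x_{i+1} · y_i)| (indices mod n). Compute each cross term:
  (-1)(7) − (-2)(5) = 3
  (-2)(4) − (-4)(7) = 20
  (-4)(-4) − (2)(4) = 8
  (2)(5) − (-1)(-4) = 6
Sum = 37, so (signed) Area = 37/2 = 37/2, |Area| = 37/2.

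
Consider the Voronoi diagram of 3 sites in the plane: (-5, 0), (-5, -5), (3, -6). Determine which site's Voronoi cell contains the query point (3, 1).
Nearest site = (3, -6)

The Voronoi cell of site s contains exactly those query points closer to s than to any other site. Compute squared distances from q = (3, 1) to each site:
  (3 − 3)² + (-6 − 1)² = 49
  (-5 − 3)² + (0 − 1)² = 65
  (-5 − 3)² + (-5 − 1)² = 100
Minimum is attained by (3, -6), so q lies in its Voronoi cell.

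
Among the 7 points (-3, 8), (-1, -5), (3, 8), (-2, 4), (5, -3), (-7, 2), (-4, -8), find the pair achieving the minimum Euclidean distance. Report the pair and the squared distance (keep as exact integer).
Pair = ((-3, 8), (-2, 4)); squared distance = 17

Compute all C(7, 2) = 21 pairwise squared distances (x_i − x_j)² + (y_i − y_j)². The minimum is 17, attained by the pair ((-3, 8), (-2, 4)).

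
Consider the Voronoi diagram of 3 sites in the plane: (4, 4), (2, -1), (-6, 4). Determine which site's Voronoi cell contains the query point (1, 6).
Nearest site = (4, 4)

The Voronoi cell of site s contains exactly those query points closer to s than to any other site. Compute squared distances from q = (1, 6) to each site:
  (4 − 1)² + (4 − 6)² = 13
  (2 − 1)² + (-1 − 6)² = 50
  (-6 − 1)² + (4 − 6)² = 53
Minimum is attained by (4, 4), so q lies in its Voronoi cell.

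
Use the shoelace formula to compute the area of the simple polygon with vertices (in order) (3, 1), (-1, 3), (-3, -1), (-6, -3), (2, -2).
Area = 49/2

Shoelace formula: Area = (1/2) |Σ_i (x_i · y_{i+1} − x_{i+1} · y_i)| (indices mod n). Compute each cross term:
  (3)(3) − (-1)(1) = 10
  (-1)(-1) − (-3)(3) = 10
  (-3)(-3) − (-6)(-1) = 3
  (-6)(-2) − (2)(-3) = 18
  (2)(1) − (3)(-2) = 8
Sum = 49, so (signed) Area = 49/2 = 49/2, |Area| = 49/2.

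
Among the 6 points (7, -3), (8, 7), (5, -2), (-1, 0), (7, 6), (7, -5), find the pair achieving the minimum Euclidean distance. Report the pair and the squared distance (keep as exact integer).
Pair = ((8, 7), (7, 6)); squared distance = 2

Compute all C(6, 2) = 15 pairwise squared distances (x_i − x_j)² + (y_i − y_j)². The minimum is 2, attained by the pair ((8, 7), (7, 6)).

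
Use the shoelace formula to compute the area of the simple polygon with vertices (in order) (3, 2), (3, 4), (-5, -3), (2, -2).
Area = 43/2

Shoelace formula: Area = (1/2) |Σ_i (x_i · y_{i+1} − x_{i+1} · y_i)| (indices mod n). Compute each cross term:
  (3)(4) − (3)(2) = 6
  (3)(-3) − (-5)(4) = 11
  (-5)(-2) − (2)(-3) = 16
  (2)(2) − (3)(-2) = 10
Sum = 43, so (signed) Area = 43/2 = 43/2, |Area| = 43/2.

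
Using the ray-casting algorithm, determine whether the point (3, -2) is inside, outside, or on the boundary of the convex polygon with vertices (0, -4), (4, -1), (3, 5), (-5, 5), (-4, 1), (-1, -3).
The point (3, -2) lies strictly outside the polygon

Cast a horizontal ray to the right from the query point and count how many polygon edges it crosses (each edge strictly once or zero times, handled with the usual half-open convention). 
Parity of crossings → even ⇒ outside.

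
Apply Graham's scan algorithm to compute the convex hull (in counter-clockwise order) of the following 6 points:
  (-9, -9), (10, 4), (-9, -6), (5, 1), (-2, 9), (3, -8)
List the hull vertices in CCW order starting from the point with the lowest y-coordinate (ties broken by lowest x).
Hull (CCW) = [(-9, -9), (3, -8), (10, 4), (-2, 9), (-9, -6)]

Graham scan procedure:
  1. Find the pivot p₀ = point with lowest y (tie → lowest x): (-9, -9).
  2. Sort the remaining points by polar angle around p₀.
  3. Walk through sorted points, maintaining a stack; pop the top while the last three entries make a non-left turn (cross product ≤ 0).
  4. Final stack is the convex hull in CCW order: (-9, -9), (3, -8), (10, 4), (-2, 9), (-9, -6).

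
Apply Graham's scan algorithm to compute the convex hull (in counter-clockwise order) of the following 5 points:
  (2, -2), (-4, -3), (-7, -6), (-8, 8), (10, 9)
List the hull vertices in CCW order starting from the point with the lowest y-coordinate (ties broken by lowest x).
Hull (CCW) = [(-7, -6), (2, -2), (10, 9), (-8, 8)]

Graham scan procedure:
  1. Find the pivot p₀ = point with lowest y (tie → lowest x): (-7, -6).
  2. Sort the remaining points by polar angle around p₀.
  3. Walk through sorted points, maintaining a stack; pop the top while the last three entries make a non-left turn (cross product ≤ 0).
  4. Final stack is the convex hull in CCW order: (-7, -6), (2, -2), (10, 9), (-8, 8).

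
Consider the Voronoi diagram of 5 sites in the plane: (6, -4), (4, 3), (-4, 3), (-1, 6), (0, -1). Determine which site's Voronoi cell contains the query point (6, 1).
Nearest site = (4, 3)

The Voronoi cell of site s contains exactly those query points closer to s than to any other site. Compute squared distances from q = (6, 1) to each site:
  (4 − 6)² + (3 − 1)² = 8
  (6 − 6)² + (-4 − 1)² = 25
  (0 − 6)² + (-1 − 1)² = 40
  (-1 − 6)² + (6 − 1)² = 74
  (-4 − 6)² + (3 − 1)² = 104
Minimum is attained by (4, 3), so q lies in its Voronoi cell.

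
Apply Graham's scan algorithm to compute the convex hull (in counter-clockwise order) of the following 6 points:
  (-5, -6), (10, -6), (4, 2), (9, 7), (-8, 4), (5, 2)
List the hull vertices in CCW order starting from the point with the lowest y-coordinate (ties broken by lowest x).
Hull (CCW) = [(-5, -6), (10, -6), (9, 7), (-8, 4)]

Graham scan procedure:
  1. Find the pivot p₀ = point with lowest y (tie → lowest x): (-5, -6).
  2. Sort the remaining points by polar angle around p₀.
  3. Walk through sorted points, maintaining a stack; pop the top while the last three entries make a non-left turn (cross product ≤ 0).
  4. Final stack is the convex hull in CCW order: (-5, -6), (10, -6), (9, 7), (-8, 4).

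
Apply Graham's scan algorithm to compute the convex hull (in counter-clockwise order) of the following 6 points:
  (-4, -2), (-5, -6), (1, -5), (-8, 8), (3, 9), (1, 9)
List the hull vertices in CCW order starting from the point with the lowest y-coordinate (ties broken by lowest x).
Hull (CCW) = [(-5, -6), (1, -5), (3, 9), (1, 9), (-8, 8)]

Graham scan procedure:
  1. Find the pivot p₀ = point with lowest y (tie → lowest x): (-5, -6).
  2. Sort the remaining points by polar angle around p₀.
  3. Walk through sorted points, maintaining a stack; pop the top while the last three entries make a non-left turn (cross product ≤ 0).
  4. Final stack is the convex hull in CCW order: (-5, -6), (1, -5), (3, 9), (1, 9), (-8, 8).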